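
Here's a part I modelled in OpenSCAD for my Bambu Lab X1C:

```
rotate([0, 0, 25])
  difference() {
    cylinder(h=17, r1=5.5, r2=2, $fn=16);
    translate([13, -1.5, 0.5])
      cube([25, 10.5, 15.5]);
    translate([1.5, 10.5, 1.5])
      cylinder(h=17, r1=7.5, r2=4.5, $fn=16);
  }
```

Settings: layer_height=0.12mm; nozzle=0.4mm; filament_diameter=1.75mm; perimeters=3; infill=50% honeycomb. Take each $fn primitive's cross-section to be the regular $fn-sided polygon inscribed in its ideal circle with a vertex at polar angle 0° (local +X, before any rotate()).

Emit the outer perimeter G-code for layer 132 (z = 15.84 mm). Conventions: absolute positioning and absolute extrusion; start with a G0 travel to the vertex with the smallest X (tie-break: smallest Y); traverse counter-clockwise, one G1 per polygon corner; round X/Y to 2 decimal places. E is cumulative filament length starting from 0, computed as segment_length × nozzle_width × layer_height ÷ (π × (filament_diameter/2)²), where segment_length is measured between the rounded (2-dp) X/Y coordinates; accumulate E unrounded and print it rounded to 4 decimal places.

G0 X-2.24 Y-0.10 Z15.84
G1 X-2.03 Y-0.95 E0.0175
G1 X-1.51 Y-1.65 E0.0349
G1 X-0.77 Y-2.10 E0.0522
G1 X0.10 Y-2.24 E0.0697
G1 X0.95 Y-2.03 E0.0872
G1 X1.65 Y-1.51 E0.1046
G1 X2.10 Y-0.77 E0.1219
G1 X2.24 Y0.10 E0.1395
G1 X2.03 Y0.95 E0.1570
G1 X1.51 Y1.65 E0.1744
G1 X0.77 Y2.10 E0.1916
G1 X-0.10 Y2.24 E0.2092
G1 X-0.95 Y2.03 E0.2267
G1 X-1.65 Y1.51 E0.2441
G1 X-2.10 Y0.77 E0.2614
G1 X-2.24 Y-0.10 E0.2790

At z = 15.84 mm: the cone (r1=5.5→r2=2) has section circumradius 2.239 here — a regular 16-gon; the cube at (13, -1.5) is present — its section is the full 25×10.5 rectangle; the cone at (1.5, 10.5): at t=0.844 of its height the radius interpolates to r₁+(r₂−r₁)t = 4.969, giving a regular 16-gon of that circumradius; Subtracting the remaining from the first: starting from the cone, the 25×10.5 cube at (13, -1.5) misses the remaining region (no effect); the cone at (1.5, 10.5) misses the remaining region (no effect) — 1 connected region; (rotated 25° about Z; rotation is an isometry so areas/perimeters/island counts are preserved). The outline is a single polygon with 16 vertices. Extrusion per mm of travel: 0.4 × 0.12 / (π × 0.875²) = 0.019956. Accumulating E over each segment gives final E = 0.2790.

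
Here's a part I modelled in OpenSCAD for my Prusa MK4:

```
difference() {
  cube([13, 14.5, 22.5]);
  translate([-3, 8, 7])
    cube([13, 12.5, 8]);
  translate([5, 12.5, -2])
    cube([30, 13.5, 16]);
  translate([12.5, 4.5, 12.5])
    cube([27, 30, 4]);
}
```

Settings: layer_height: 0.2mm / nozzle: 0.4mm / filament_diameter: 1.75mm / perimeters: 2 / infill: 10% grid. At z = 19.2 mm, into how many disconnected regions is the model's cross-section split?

1

At z = 19.2 mm: the cube (footprint 13×14.5) is included at this height; the cube at (-3, 8) is not intersected at this z (z outside [7, 15]); the cube at (5, 12.5) is absent (z outside [-2, 14]); the cube at (12.5, 4.5) is not intersected at this z (z outside [12.5, 16.5]); Subtracting the remaining from the first: none of the subtracted shapes is present at this height, so the 13×14.5 cube is unchanged — 1 connected region. The result has 1 disconnected region.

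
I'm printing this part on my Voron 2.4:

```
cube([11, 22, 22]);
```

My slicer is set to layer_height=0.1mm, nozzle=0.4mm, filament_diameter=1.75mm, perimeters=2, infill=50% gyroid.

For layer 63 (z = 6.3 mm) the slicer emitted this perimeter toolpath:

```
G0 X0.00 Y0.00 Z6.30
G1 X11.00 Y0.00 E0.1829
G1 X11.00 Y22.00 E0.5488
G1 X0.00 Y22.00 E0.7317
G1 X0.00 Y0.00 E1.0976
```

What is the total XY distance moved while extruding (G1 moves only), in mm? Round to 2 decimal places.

66.00 mm

Sum the Euclidean lengths of each G1 segment: total = 66.00 mm.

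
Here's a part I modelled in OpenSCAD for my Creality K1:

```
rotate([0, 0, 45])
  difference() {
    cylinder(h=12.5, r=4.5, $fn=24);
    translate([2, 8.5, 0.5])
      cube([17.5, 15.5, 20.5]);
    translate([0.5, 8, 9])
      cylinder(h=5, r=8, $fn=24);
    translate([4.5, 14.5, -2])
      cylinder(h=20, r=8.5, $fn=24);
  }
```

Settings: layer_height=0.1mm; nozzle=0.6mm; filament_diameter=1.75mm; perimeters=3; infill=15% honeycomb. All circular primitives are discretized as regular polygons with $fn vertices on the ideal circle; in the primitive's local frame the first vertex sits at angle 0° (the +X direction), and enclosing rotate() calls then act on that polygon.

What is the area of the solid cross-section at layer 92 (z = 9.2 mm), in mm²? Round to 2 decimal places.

At z = 9.2 mm: the r=4.5 cylinder contributes a regular 24-gon of circumradius 4.5 (area = (24/2)·4.500²·sin(360°/24) = 62.89 mm²); the 17.5×15.5 cube at (2, 8.5) contributes its full rectangle (area 271.25 mm²); the cylinder at (0.5, 8): section is a regular 24-gon, circumradius r=8 (area = (24/2)·8.000²·sin(360°/24) = 198.77 mm²); the r=8.5 cylinder at (4.5, 14.5) gives a regular 24-gon of circumradius 8.5 (constant along its height) (area = (24/2)·8.500²·sin(360°/24) = 224.40 mm²); After the difference (first − rest): starting from the r=4.5 cylinder (62.89 mm²), the 17.5×15.5 cube at (2, 8.5) misses the remaining region (no effect); the r=8 cylinder at (0.5, 8) partially overlaps it — only the 27.14 mm² overlap (of its 198.77 mm²) is removed, clipping the outline; the r=8.5 cylinder at (4.5, 14.5) misses the remaining region (no effect) — area = 35.76 mm²; (whole slice rotated 45° about Z — lengths, areas and connectivity unchanged). Overall, the cross-section is a single solid region. Net area = 35.76 mm².

35.76 mm²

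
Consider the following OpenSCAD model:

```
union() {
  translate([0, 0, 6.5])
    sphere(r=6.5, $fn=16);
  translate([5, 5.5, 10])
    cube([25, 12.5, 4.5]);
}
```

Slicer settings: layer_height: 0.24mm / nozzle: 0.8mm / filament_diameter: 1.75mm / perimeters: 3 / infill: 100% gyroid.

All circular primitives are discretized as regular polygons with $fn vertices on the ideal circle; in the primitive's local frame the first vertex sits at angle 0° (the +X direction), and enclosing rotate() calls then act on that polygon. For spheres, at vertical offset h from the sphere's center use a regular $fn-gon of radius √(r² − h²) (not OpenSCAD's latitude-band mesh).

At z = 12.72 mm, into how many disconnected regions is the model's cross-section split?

At z = 12.72 mm: the sphere: section is a regular 16-gon, circumradius = √(r²−h²) = √(6.5²−6.22²) = 1.887; the 25×12.5 cube at (5, 5.5) contributes its full rectangle; Combining (union): the 2 present regions are separate (no shared area or edge), so areas and boundary lengths simply add and each stays a separate island — 2 connected regions. The result has 2 disconnected regions.

2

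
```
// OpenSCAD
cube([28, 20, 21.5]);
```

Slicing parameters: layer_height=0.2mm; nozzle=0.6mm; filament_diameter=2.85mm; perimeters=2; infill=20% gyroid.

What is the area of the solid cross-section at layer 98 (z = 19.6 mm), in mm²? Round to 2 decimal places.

560.00 mm²

At z = 19.6 mm: the 28×20 cube contributes its full rectangle (area 560.00 mm²). Overall, the cross-section is a single solid region. Net area = 560.00 mm².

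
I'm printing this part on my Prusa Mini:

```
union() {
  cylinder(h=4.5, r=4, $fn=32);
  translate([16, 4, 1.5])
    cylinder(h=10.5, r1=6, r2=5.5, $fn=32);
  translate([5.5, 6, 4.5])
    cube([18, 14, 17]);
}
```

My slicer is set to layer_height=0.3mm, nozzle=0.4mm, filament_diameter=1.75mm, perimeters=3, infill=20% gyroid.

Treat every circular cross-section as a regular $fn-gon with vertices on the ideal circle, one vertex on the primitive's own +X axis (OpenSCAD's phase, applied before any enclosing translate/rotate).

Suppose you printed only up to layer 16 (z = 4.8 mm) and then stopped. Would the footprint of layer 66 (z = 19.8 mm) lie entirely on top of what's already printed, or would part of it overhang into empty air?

entirely on top

Compare the two slices. At z = 4.8: the cylinder is not intersected at this z (z outside [0, 4.5]); the cone at (16, 4): at t=0.314 of its height the radius interpolates to r₁+(r₂−r₁)t = 5.843, giving a regular 32-gon of that circumradius (area = (32/2)·5.843²·sin(360°/32) = 106.56 mm²); the cube at (5.5, 6) is present — its section is the full 18×14 rectangle (area 252.00 mm²); Merging all regions: the regions partially overlap — summed areas 358.56 mm² minus the doubly-counted overlap 30.46 mm² gives 328.11 mm² — area = 328.11 mm². At z = 19.8: the cylinder does not reach this height (z outside [0, 4.5]); the cone at (16, 4) is absent (z outside [1.5, 12]); the 18×14 cube at (5.5, 6) contributes its full rectangle (area 252.00 mm²); Combining (union): only the 18×14 cube at (5.5, 6) is present, so the union is just that shape — area = 252.00 mm². Checking containment: the cross-section at z = 19.8 is a subset of the cross-section at z = 4.8.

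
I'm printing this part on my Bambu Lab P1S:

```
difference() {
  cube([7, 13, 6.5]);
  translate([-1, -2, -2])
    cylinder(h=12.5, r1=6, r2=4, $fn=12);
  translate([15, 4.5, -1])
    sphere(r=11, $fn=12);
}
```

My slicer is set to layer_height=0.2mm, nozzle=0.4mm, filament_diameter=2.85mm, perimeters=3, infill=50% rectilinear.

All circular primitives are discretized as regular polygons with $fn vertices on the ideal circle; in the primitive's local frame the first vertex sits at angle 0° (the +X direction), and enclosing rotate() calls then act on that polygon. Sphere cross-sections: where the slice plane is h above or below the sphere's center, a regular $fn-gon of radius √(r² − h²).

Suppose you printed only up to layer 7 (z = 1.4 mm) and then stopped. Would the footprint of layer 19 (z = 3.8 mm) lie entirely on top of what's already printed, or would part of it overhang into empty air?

Compare the two slices. At z = 1.4: the cube (footprint 7×13) is included at this height (area 91.00 mm²); the cone at (-1, -2) (r1=6→r2=4) has section circumradius 5.456 here — a regular 12-gon (area = (12/2)·5.456²·sin(360°/12) = 89.30 mm²); the sphere at (15, 4.5): section is a regular 12-gon, circumradius = √(r²−h²) = √(11²−2.4²) = 10.735 (area = (12/2)·10.735²·sin(360°/12) = 345.72 mm²); Subtracting the remaining from the first: starting from the 7×13 cube (91.00 mm²), the cone at (-1, -2) partially overlaps it — only the 8.63 mm² overlap (of its 89.30 mm²) is removed, clipping the outline; the r=11 sphere at (15, 4.5) partially overlaps it — only the 21.26 mm² overlap (of its 345.72 mm²) is removed, clipping the outline — area = 61.12 mm². At z = 3.8: the 7×13 cube contributes its full rectangle (area 91.00 mm²); the cone at (-1, -2) contributes a regular 12-gon of circumradius 5.072 (interpolated between r1=6 and r2=4 at t=0.464) (area = (12/2)·5.072²·sin(360°/12) = 77.18 mm²); the sphere at (15, 4.5): section is a regular 12-gon, circumradius = √(r²−h²) = √(11²−4.8²) = 9.897 (area = (12/2)·9.897²·sin(360°/12) = 293.88 mm²); After the difference (first − rest): starting from the 7×13 cube (91.00 mm²), the cone at (-1, -2) partially overlaps it — only the 6.75 mm² overlap (of its 77.18 mm²) is removed, clipping the outline; the r=11 sphere at (15, 4.5) partially overlaps it — only the 12.10 mm² overlap (of its 293.88 mm²) is removed, clipping the outline — area = 72.15 mm². Checking containment: at z = 3.8 the cross-section extends beyond the z = 1.4 cross-section by about 11.04 mm².

part overhangs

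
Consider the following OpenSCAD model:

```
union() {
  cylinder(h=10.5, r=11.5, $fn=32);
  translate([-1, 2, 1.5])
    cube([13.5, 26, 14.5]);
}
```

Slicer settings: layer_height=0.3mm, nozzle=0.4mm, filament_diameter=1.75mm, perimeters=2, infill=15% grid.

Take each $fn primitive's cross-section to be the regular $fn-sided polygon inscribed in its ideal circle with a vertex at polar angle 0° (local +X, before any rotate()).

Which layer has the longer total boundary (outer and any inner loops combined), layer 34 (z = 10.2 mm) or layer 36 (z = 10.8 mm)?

layer 34 (z = 10.2 mm)

Layer 34 (z = 10.2): the cylinder: section is a regular 32-gon, circumradius r=11.5 (perimeter = 2·32·11.500·sin(180°/32) = 72.14 mm); the cube at (-1, 2) (footprint 13.5×26) is included at this height (perimeter 79.00 mm); Combining (union): the regions partially overlap (shared area 89.85 mm²), so the edge portions inside another operand are dropped and the merged outline is re-measured after clipping — boundary = 112.41 mm. So its perimeter = 112.41 mm. Layer 36 (z = 10.8): the cylinder does not reach this height (z outside [0, 10.5]); the cube at (-1, 2) (footprint 13.5×26) is included at this height (perimeter 79.00 mm); Combining (union): only the 13.5×26 cube at (-1, 2) is present, so the union is just that shape — boundary = 79.00 mm. So its perimeter = 79.00 mm. Layer 34 is larger (112.41 vs 79.00 mm).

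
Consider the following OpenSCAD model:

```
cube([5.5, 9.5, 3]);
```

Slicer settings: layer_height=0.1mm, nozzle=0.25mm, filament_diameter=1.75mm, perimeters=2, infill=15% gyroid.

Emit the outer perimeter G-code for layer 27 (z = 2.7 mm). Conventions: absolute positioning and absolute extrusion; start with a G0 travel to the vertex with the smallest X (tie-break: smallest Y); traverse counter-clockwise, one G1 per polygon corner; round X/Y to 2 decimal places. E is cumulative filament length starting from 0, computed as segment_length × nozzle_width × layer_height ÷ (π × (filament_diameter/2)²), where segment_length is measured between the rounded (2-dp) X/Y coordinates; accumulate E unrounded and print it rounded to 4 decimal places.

At z = 2.7 mm: the cube (footprint 5.5×9.5) is included at this height. The outline is a single polygon with 4 vertices. Extrusion per mm of travel: 0.25 × 0.1 / (π × 0.875²) = 0.010394. Accumulating E over each segment gives final E = 0.3118.

G0 X0.00 Y0.00 Z2.70
G1 X5.50 Y0.00 E0.0572
G1 X5.50 Y9.50 E0.1559
G1 X0.00 Y9.50 E0.2131
G1 X0.00 Y0.00 E0.3118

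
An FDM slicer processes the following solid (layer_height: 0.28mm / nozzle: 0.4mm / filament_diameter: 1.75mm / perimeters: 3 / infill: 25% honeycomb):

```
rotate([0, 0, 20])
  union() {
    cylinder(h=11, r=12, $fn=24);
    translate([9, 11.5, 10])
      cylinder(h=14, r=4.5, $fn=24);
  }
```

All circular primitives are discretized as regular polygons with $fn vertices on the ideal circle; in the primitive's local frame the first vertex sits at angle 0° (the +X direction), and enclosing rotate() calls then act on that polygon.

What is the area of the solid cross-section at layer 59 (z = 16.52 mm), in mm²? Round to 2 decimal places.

62.89 mm²

At z = 16.52 mm: the cylinder is absent (z outside [0, 11]); the r=4.5 cylinder at (9, 11.5) contributes a regular 24-gon of circumradius 4.5 (area = (24/2)·4.500²·sin(360°/24) = 62.89 mm²); Taking the union: only the r=4.5 cylinder at (9, 11.5) is present, so the union is just that shape — area = 62.89 mm²; (rotated 20° about Z; rotation is an isometry so areas/perimeters/island counts are preserved). Overall, the cross-section is a single solid region. Net area = 62.89 mm².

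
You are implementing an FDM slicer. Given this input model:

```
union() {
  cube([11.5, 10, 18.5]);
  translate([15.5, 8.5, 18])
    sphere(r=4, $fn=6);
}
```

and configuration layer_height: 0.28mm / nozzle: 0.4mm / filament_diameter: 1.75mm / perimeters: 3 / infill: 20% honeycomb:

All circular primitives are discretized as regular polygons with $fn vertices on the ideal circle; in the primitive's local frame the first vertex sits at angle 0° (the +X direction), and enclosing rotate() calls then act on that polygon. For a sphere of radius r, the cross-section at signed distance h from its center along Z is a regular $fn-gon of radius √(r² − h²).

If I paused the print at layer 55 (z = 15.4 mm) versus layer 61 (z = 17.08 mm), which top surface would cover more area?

layer 61 (z = 17.08 mm)

Layer 55 (z = 15.4): the 11.5×10 cube contributes its full rectangle (area 115.00 mm²); the sphere at (15.5, 8.5): section is a regular 6-gon, circumradius = √(r²−h²) = √(4²−2.6²) = 3.040 (area = (6/2)·3.040²·sin(360°/6) = 24.01 mm²); Combining (union): the 2 present regions are separate (no shared area or edge), so areas and boundary lengths simply add and each stays a separate island — area = 139.01 mm². So its area = 139.01 mm². Layer 61 (z = 17.08): the cube is present — its section is the full 11.5×10 rectangle (area 115.00 mm²); the sphere at (15.5, 8.5): section is a regular 6-gon, circumradius = √(r²−h²) = √(4²−0.92²) = 3.893 (area = (6/2)·3.893²·sin(360°/6) = 39.37 mm²); Taking the union: the 2 present regions are separate (no shared area or edge), so areas and boundary lengths simply add and each stays a separate island — area = 154.37 mm². So its area = 154.37 mm². Layer 61 is larger (154.37 vs 139.01 mm²).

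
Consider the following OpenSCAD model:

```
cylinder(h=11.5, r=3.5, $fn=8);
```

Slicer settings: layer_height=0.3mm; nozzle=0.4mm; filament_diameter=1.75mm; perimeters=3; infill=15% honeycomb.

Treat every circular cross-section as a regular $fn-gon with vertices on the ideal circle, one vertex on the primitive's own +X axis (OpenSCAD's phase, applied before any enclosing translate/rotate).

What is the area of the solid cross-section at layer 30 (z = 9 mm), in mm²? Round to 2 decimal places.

At z = 9 mm: the r=3.5 cylinder contributes a regular 8-gon of circumradius 3.5 (area = (8/2)·3.500²·sin(360°/8) = 34.65 mm²). Overall, the cross-section is a single solid region. Net area = 34.65 mm².

34.65 mm²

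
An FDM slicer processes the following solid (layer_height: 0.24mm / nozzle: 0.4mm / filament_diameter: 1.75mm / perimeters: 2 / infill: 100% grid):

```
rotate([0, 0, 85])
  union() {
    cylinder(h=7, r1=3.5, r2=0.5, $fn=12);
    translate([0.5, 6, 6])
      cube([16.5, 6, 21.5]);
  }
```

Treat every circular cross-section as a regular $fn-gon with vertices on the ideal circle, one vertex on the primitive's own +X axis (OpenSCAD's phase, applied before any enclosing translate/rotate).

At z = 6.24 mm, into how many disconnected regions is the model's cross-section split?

2

At z = 6.24 mm: the cone: at t=0.891 of its height the radius interpolates to r₁+(r₂−r₁)t = 0.826, giving a regular 12-gon of that circumradius; the cube at (0.5, 6) is present — its section is the full 16.5×6 rectangle; Merging all regions: the 2 present regions are separate (no shared area or edge), so areas and boundary lengths simply add and each stays a separate island — 2 connected regions; (whole slice rotated 85° about Z — lengths, areas and connectivity unchanged). The result has 2 disconnected regions.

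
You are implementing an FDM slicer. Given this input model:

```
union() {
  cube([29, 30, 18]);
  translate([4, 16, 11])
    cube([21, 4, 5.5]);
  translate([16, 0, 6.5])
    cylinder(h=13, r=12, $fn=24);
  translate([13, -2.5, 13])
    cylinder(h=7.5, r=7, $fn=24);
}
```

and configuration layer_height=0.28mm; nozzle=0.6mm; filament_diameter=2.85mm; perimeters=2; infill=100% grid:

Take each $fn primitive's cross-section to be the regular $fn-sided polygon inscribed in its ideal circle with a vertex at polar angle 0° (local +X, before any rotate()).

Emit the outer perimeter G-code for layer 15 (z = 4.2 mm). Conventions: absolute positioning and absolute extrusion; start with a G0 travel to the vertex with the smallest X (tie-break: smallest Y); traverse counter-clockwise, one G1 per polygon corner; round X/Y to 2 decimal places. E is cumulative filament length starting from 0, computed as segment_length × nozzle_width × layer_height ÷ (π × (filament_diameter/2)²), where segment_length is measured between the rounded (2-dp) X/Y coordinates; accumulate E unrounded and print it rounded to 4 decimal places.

G0 X0.00 Y0.00 Z4.20
G1 X29.00 Y0.00 E0.7637
G1 X29.00 Y30.00 E1.5538
G1 X0.00 Y30.00 E2.3175
G1 X0.00 Y0.00 E3.1075

At z = 4.2 mm: the 29×30 cube contributes its full rectangle; the cube at (4, 16) does not reach this height (z outside [11, 16.5]); the cylinder at (16, 0) is absent (z outside [6.5, 19.5]); the cylinder at (13, -2.5) does not reach this height (z outside [13, 20.5]); Merging all regions: only the 29×30 cube is present, so the union is just that shape — 1 connected region. The outline is a single polygon with 4 vertices. Extrusion per mm of travel: 0.6 × 0.28 / (π × 1.425²) = 0.026335. Accumulating E over each segment gives final E = 3.1075.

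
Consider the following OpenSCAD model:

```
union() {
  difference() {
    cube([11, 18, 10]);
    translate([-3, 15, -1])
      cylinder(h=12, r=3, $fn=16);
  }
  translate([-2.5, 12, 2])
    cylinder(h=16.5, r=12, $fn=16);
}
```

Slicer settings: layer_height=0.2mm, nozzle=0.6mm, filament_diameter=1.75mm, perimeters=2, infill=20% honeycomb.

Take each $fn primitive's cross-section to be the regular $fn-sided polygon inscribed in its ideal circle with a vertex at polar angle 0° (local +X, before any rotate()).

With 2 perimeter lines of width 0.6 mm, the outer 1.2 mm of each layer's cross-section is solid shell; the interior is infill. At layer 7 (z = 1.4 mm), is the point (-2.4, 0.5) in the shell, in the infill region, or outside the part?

outside

At z = 1.4 mm: the 11×18 cube contributes its full rectangle; the r=3 cylinder at (-3, 15) gives a regular 16-gon of circumradius 3 (constant along its height); Subtracting the remaining from the first: starting from the 11×18 cube, the r=3 cylinder at (-3, 15) misses the remaining region (no effect) — 1 connected region; the cylinder at (-2.5, 12) is absent (z outside [2, 18.5]); Combining (union): only the result so far is present, so the union is just that shape — 1 connected region. Overall, the cross-section is a single solid region. The nearest boundary edge runs (0.00, 0.00)→(0.00, 15.00); distance from the point to it = 2.40 mm. The point is not inside any of the regions above, so it lies outside the cross-section (2.40 mm from the nearest boundary).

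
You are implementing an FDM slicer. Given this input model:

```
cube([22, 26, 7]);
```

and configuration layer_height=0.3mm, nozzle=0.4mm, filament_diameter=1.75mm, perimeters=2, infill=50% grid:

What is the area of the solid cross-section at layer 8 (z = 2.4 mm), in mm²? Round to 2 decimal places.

At z = 2.4 mm: the cube (footprint 22×26) is included at this height (area 572.00 mm²). Overall, the cross-section is a single solid region. Net area = 572.00 mm².

572.00 mm²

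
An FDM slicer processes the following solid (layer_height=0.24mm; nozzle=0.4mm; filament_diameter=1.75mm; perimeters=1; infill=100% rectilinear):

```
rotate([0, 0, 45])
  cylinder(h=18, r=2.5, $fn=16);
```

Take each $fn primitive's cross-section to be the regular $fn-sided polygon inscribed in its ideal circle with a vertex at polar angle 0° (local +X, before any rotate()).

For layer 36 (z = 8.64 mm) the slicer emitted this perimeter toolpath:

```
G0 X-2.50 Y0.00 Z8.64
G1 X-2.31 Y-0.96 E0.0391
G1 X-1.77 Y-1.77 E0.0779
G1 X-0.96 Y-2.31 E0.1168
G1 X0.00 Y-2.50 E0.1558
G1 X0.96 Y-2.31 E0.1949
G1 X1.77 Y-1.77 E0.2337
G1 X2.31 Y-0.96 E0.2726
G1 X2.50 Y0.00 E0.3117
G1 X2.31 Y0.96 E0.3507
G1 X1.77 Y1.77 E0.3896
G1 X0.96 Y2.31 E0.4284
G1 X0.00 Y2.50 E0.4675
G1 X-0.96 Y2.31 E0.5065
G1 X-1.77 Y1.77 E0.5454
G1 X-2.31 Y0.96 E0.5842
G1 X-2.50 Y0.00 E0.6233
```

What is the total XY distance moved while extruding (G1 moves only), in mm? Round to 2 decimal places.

Sum the Euclidean lengths of each G1 segment: total = 15.62 mm.

15.62 mm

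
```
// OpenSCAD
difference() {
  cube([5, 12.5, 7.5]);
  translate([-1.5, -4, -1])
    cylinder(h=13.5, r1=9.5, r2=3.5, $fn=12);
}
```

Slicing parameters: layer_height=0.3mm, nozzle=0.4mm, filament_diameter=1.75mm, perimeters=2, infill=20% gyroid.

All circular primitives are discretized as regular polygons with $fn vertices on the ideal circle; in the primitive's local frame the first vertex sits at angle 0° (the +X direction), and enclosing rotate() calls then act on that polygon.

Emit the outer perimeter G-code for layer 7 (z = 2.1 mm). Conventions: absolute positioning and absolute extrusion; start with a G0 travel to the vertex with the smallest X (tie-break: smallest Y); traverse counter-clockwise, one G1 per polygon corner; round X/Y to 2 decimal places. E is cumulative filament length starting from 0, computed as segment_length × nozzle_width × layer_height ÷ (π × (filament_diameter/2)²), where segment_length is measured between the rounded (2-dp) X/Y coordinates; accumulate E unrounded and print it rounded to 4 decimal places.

At z = 2.1 mm: the cube is present — its section is the full 5×12.5 rectangle; the cone at (-1.5, -4) contributes a regular 12-gon of circumradius 8.122 (interpolated between r1=9.5 and r2=3.5 at t=0.230); Taking the first minus the rest: starting from the 5×12.5 cube, the cone at (-1.5, -4) partially overlaps it — only the 13.07 mm² overlap (of its 197.91 mm²) is removed, clipping the outline — 1 connected region. The outline is a single polygon with 5 vertices. Extrusion per mm of travel: 0.4 × 0.3 / (π × 0.875²) = 0.049890. Accumulating E over each segment gives final E = 1.5853.

G0 X0.00 Y3.72 Z2.10
G1 X2.56 Y3.03 E0.1323
G1 X5.00 Y0.60 E0.3041
G1 X5.00 Y12.50 E0.8978
G1 X0.00 Y12.50 E1.1472
G1 X0.00 Y3.72 E1.5853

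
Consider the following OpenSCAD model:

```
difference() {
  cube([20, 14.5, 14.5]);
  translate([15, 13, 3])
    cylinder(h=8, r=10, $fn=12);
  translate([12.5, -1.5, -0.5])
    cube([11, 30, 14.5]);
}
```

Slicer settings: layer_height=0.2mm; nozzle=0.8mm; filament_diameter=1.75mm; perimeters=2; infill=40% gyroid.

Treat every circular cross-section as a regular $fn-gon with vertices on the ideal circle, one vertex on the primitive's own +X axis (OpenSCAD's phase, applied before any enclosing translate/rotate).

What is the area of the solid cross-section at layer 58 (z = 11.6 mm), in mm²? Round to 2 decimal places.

At z = 11.6 mm: the 20×14.5 cube contributes its full rectangle (area 290.00 mm²); the cylinder at (15, 13) is not intersected at this z (z outside [3, 11]); the 11×30 cube at (12.5, -1.5) contributes its full rectangle (area 330.00 mm²); Subtracting the remaining from the first: starting from the 20×14.5 cube (290.00 mm²), the 11×30 cube at (12.5, -1.5) partially overlaps it — only the 108.75 mm² overlap (of its 330.00 mm²) is removed, clipping the outline — area = 181.25 mm². Overall, the cross-section is a single solid region. Net area = 181.25 mm².

181.25 mm²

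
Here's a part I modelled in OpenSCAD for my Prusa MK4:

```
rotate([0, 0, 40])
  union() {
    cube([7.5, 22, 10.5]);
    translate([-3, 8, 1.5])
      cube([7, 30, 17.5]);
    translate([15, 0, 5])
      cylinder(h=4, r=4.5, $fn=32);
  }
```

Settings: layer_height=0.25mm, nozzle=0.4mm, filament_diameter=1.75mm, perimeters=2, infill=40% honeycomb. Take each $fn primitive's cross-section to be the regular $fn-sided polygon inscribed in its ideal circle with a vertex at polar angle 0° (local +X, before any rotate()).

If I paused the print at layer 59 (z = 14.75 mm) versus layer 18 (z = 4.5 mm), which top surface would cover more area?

Layer 59 (z = 14.75): the cube is not intersected at this z (z outside [0, 10.5]); the 7×30 cube at (-3, 8) contributes its full rectangle (area 210.00 mm²); the cylinder at (15, 0) does not reach this height (z outside [5, 9]); Merging all regions: only the 7×30 cube at (-3, 8) is present, so the union is just that shape — area = 210.00 mm²; (whole slice rotated 40° about Z — lengths, areas and connectivity unchanged). So its area = 210.00 mm². Layer 18 (z = 4.5): the cube is present — its section is the full 7.5×22 rectangle (area 165.00 mm²); the 7×30 cube at (-3, 8) contributes its full rectangle (area 210.00 mm²); the cylinder at (15, 0) is not intersected at this z (z outside [5, 9]); Taking the union: the regions partially overlap — summed areas 375.00 mm² minus the doubly-counted overlap 56.00 mm² gives 319.00 mm² — area = 319.00 mm²; (whole slice rotated 40° about Z — lengths, areas and connectivity unchanged). So its area = 319.00 mm². Layer 18 is larger (319.00 vs 210.00 mm²).

layer 18 (z = 4.5 mm)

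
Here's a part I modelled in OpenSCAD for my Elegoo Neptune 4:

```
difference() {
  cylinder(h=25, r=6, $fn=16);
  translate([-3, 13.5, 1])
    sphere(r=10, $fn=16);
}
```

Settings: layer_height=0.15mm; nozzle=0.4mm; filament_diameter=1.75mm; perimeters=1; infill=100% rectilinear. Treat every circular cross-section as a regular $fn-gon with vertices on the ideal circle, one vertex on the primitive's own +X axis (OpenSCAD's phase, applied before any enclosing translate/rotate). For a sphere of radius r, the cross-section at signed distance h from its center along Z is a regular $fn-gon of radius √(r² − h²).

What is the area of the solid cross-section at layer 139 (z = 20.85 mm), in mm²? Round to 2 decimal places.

At z = 20.85 mm: the cylinder: section is a regular 16-gon, circumradius r=6 (area = (16/2)·6.000²·sin(360°/16) = 110.21 mm²); the sphere at (-3, 13.5) does not reach this height (|z−center|=19.850 > r=10); After the difference (first − rest): none of the subtracted shapes is present at this height, so the r=6 cylinder is unchanged — area = 110.21 mm². Overall, the cross-section is a single solid region. Net area = 110.21 mm².

110.21 mm²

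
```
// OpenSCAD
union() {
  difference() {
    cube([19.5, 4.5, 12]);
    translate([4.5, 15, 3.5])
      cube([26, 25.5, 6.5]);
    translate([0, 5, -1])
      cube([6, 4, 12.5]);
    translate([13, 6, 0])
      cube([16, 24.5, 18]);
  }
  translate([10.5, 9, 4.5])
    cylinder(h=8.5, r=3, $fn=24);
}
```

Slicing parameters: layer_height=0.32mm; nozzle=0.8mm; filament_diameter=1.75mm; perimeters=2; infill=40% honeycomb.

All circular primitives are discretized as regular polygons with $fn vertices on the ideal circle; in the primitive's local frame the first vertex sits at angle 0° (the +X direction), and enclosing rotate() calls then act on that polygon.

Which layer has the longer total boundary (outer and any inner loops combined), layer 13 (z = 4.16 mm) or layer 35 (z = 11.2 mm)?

layer 35 (z = 11.2 mm)

Layer 13 (z = 4.16): the cube is present — its section is the full 19.5×4.5 rectangle (perimeter 48.00 mm); the 26×25.5 cube at (4.5, 15) contributes its full rectangle (perimeter 103.00 mm); the 6×4 cube at (0, 5) contributes its full rectangle (perimeter 20.00 mm); the 16×24.5 cube at (13, 6) contributes its full rectangle (perimeter 81.00 mm); Subtracting the remaining from the first: starting from the 19.5×4.5 cube, the 26×25.5 cube at (4.5, 15) misses the remaining region (no effect); the 6×4 cube at (0, 5) misses the remaining region (no effect); the 16×24.5 cube at (13, 6) misses the remaining region (no effect) — boundary = 48.00 mm; the cylinder at (10.5, 9) does not reach this height (z outside [4.5, 13]); Merging all regions: only that combined region is present, so the union is just that shape — boundary = 48.00 mm. So its perimeter = 48.00 mm. Layer 35 (z = 11.2): the cube (footprint 19.5×4.5) is included at this height (perimeter 48.00 mm); the cube at (4.5, 15) is absent (z outside [3.5, 10]); the cube at (0, 5) (footprint 6×4) is included at this height (perimeter 20.00 mm); the 16×24.5 cube at (13, 6) contributes its full rectangle (perimeter 81.00 mm); After the difference (first − rest): starting from the 19.5×4.5 cube, the 6×4 cube at (0, 5) misses the remaining region (no effect); the 16×24.5 cube at (13, 6) misses the remaining region (no effect) — boundary = 48.00 mm; the cylinder at (10.5, 9): section is a regular 24-gon, circumradius r=3 (perimeter = 2·24·3.000·sin(180°/24) = 18.80 mm); Merging all regions: the 2 present regions are separate (no shared area or edge), so areas and boundary lengths simply add and each stays a separate island — boundary = 66.80 mm. So its perimeter = 66.80 mm. Layer 35 is larger (66.80 vs 48.00 mm).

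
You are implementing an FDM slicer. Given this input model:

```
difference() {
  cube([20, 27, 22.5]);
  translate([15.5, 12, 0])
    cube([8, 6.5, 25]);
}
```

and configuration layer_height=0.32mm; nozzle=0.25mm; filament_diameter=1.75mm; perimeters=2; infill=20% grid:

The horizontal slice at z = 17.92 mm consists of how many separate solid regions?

At z = 17.92 mm: the 20×27 cube contributes its full rectangle; the cube at (15.5, 12) (footprint 8×6.5) is included at this height; After the difference (first − rest): starting from the 20×27 cube, the 8×6.5 cube at (15.5, 12) partially overlaps it — only the 29.25 mm² overlap (of its 52.00 mm²) is removed, clipping the outline — 1 connected region. The result has 1 disconnected region.

1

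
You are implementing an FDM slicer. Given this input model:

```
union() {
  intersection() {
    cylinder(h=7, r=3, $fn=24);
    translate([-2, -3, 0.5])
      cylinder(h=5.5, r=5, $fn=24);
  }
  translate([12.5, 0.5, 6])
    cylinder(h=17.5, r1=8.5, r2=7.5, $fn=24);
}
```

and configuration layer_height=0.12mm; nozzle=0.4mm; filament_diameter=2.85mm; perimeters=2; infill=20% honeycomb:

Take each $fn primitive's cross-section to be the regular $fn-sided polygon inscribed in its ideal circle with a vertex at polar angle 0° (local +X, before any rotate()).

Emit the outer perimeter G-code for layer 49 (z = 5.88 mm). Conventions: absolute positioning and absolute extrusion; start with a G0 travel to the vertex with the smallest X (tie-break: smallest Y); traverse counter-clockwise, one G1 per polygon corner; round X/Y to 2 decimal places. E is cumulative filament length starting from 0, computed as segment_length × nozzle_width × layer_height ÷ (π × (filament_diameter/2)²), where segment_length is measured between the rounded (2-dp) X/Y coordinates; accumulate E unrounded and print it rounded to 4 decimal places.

At z = 5.88 mm: the cylinder: section is a regular 24-gon, circumradius r=3; the r=5 cylinder at (-2, -3) gives a regular 24-gon of circumradius 5 (constant along its height); Keeping only the common overlap: the r=5 cylinder at (-2, -3) partially overlaps the r=3 cylinder; clipping to the common part keeps 20.23 mm² — 1 connected region; the cone at (12.5, 0.5) does not reach this height (z outside [6, 23.5]); Combining (union): only the result so far is present, so the union is just that shape — 1 connected region. The outline is a single polygon with 20 vertices. Extrusion per mm of travel: 0.4 × 0.12 / (π × 1.425²) = 0.007524. Accumulating E over each segment gives final E = 0.1244.

G0 X-3.00 Y0.00 Z5.88
G1 X-2.90 Y-0.78 E0.0059
G1 X-2.60 Y-1.50 E0.0118
G1 X-2.12 Y-2.12 E0.0177
G1 X-1.50 Y-2.60 E0.0236
G1 X-0.78 Y-2.90 E0.0295
G1 X0.00 Y-3.00 E0.0354
G1 X0.78 Y-2.90 E0.0413
G1 X1.50 Y-2.60 E0.0472
G1 X2.12 Y-2.12 E0.0531
G1 X2.60 Y-1.50 E0.0590
G1 X2.67 Y-1.32 E0.0604
G1 X2.33 Y-0.50 E0.0671
G1 X1.54 Y0.54 E0.0769
G1 X0.50 Y1.33 E0.0867
G1 X-0.71 Y1.83 E0.0966
G1 X-2.00 Y2.00 E0.1064
G1 X-2.24 Y1.97 E0.1082
G1 X-2.60 Y1.50 E0.1127
G1 X-2.90 Y0.78 E0.1185
G1 X-3.00 Y0.00 E0.1244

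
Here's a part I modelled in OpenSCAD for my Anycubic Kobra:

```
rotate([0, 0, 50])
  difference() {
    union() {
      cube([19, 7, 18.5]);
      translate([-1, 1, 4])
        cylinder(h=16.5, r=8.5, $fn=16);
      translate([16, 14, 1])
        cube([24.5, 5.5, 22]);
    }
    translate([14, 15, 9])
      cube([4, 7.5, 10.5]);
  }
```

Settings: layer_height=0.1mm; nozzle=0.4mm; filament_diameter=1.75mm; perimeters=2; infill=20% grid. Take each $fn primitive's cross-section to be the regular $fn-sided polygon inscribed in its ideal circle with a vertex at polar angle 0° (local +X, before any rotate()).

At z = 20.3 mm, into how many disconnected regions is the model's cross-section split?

2

At z = 20.3 mm: the cube is absent (z outside [0, 18.5]); the r=8.5 cylinder at (-1, 1) gives a regular 16-gon of circumradius 8.5 (constant along its height); the 24.5×5.5 cube at (16, 14) contributes its full rectangle; Merging all regions: the 2 present regions are separate (no shared area or edge), so areas and boundary lengths simply add and each stays a separate island — 2 connected regions; the cube at (14, 15) is absent (z outside [9, 19.5]); Taking the first minus the rest: none of the subtracted shapes is present at this height, so the result so far is unchanged — 2 connected regions; (whole slice rotated 50° about Z — lengths, areas and connectivity unchanged). The result has 2 disconnected regions.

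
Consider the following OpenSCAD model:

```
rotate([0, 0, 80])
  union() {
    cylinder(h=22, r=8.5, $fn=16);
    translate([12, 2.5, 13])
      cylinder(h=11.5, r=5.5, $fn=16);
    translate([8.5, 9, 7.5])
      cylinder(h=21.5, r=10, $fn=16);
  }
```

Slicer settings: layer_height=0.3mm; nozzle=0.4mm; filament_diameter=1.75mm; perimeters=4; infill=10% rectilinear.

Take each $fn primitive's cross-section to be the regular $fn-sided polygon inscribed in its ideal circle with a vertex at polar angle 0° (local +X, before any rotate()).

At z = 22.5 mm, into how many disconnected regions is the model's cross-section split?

1

At z = 22.5 mm: the cylinder does not reach this height (z outside [0, 22]); the cylinder at (12, 2.5): section is a regular 16-gon, circumradius r=5.5; the cylinder at (8.5, 9): section is a regular 16-gon, circumradius r=10; Combining (union): the regions partially overlap (shared area 67.62 mm²), so overlapping operands fuse into one piece — 1 connected region; (whole slice rotated 80° about Z — lengths, areas and connectivity unchanged). The result has 1 disconnected region.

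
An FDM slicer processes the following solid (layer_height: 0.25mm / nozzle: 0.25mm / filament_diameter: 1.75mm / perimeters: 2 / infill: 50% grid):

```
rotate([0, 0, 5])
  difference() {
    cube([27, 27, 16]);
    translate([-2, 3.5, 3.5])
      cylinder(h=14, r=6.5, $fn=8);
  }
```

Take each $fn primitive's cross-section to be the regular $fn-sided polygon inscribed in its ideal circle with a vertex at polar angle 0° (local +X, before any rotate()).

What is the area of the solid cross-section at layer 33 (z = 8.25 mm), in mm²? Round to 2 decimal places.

698.08 mm²

At z = 8.25 mm: the 27×27 cube contributes its full rectangle (area 729.00 mm²); the cylinder at (-2, 3.5): section is a regular 8-gon, circumradius r=6.5 (area = (8/2)·6.500²·sin(360°/8) = 119.50 mm²); Subtracting the remaining from the first: starting from the 27×27 cube (729.00 mm²), the r=6.5 cylinder at (-2, 3.5) partially overlaps it — only the 30.92 mm² overlap (of its 119.50 mm²) is removed, clipping the outline — area = 698.08 mm²; (rotated 5° about Z; rotation is an isometry so areas/perimeters/island counts are preserved). Overall, the cross-section is a single solid region. Net area = 698.08 mm².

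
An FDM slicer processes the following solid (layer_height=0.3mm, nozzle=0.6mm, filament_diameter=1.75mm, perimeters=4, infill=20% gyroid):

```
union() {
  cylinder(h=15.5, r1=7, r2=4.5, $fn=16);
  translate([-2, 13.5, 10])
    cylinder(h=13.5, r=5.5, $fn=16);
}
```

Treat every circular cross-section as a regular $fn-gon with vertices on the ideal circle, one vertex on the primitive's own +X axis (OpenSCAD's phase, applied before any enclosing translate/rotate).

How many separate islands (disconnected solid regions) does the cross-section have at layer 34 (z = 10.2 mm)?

At z = 10.2 mm: the cone (r1=7→r2=4.5) has section circumradius 5.355 here — a regular 16-gon; the r=5.5 cylinder at (-2, 13.5) gives a regular 16-gon of circumradius 5.5 (constant along its height); Taking the union: the 2 present regions are separate (no shared area or edge), so areas and boundary lengths simply add and each stays a separate island — 2 connected regions. Overall, the cross-section has 2 separate islands. Island count = 2.

2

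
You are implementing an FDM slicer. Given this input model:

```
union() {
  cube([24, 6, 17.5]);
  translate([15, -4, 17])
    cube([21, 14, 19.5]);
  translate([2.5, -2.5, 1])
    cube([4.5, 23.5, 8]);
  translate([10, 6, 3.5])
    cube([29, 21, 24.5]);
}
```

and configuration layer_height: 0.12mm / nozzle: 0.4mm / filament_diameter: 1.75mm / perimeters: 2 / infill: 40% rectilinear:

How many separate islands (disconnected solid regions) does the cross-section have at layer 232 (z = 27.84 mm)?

1

At z = 27.84 mm: the cube is absent (z outside [0, 17.5]); the cube at (15, -4) (footprint 21×14) is included at this height; the cube at (2.5, -2.5) is absent (z outside [1, 9]); the 29×21 cube at (10, 6) contributes its full rectangle; Taking the union: the regions partially overlap (shared area 84.00 mm²), so overlapping operands fuse into one piece — 1 connected region. Overall, the cross-section is a single solid region. Island count = 1.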